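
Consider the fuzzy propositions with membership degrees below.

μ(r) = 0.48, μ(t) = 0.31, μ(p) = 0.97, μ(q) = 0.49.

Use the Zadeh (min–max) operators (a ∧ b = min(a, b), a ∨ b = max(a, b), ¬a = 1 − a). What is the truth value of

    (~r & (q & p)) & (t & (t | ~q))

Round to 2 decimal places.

~r = 1 − 0.48 = 0.52
q & p = min(a, b) on (0.49, 0.97) = 0.49
~r & (q & p) = min(a, b) on (0.52, 0.49) = 0.49
~q = 1 − 0.49 = 0.51
t | ~q = max(a, b) on (0.31, 0.51) = 0.51
t & (t | ~q) = min(a, b) on (0.31, 0.51) = 0.31
(~r & (q & p)) & (t & (t | ~q)) = min(a, b) on (0.49, 0.31) = 0.31

0.31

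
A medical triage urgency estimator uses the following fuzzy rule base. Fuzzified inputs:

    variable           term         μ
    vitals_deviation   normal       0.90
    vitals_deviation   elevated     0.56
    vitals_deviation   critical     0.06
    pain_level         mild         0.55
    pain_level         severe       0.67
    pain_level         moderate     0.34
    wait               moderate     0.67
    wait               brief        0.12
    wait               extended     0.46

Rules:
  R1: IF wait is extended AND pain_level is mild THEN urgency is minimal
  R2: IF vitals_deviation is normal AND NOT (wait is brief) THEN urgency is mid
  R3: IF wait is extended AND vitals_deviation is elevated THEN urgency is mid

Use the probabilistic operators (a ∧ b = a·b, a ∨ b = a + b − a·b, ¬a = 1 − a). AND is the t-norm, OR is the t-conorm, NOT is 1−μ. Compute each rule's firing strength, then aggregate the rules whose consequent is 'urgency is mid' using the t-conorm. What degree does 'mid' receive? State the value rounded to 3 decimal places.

R1: extended=0.46, mild=0.55; AND[a·b] → w = 0.2530
R2: normal=0.90, ¬brief=1−0.12=0.88; AND[a·b] → w = 0.7920
R3: extended=0.46, elevated=0.56; AND[a·b] → w = 0.2576
Rules with consequent 'mid': {R2, R3} → strengths 0.7920, 0.2576
Aggregate via t-conorm [a + b − a·b]: 0.8456

0.846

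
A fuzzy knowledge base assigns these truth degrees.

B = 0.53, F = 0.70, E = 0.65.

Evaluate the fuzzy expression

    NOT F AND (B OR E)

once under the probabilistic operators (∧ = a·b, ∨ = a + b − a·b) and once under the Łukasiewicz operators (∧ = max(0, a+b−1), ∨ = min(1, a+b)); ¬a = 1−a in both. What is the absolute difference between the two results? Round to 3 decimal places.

Under probabilistic:
  NOT F = 1 − 0.7000 = 0.3000
  B OR E = a + b − a·b on (0.5300, 0.6500) = 0.8355
  NOT F AND (B OR E) = a·b on (0.3000, 0.8355) = 0.2507
  → value = 0.2507
Under Łukasiewicz:
  NOT F = 1 − 0.70 = 0.30
  B OR E = min(1, a+b) on (0.53, 0.65) = 1.00
  NOT F AND (B OR E) = max(0, a+b−1) on (0.30, 1.00) = 0.30
  → value = 0.3000
|0.2507 − 0.3000| = 0.049

0.049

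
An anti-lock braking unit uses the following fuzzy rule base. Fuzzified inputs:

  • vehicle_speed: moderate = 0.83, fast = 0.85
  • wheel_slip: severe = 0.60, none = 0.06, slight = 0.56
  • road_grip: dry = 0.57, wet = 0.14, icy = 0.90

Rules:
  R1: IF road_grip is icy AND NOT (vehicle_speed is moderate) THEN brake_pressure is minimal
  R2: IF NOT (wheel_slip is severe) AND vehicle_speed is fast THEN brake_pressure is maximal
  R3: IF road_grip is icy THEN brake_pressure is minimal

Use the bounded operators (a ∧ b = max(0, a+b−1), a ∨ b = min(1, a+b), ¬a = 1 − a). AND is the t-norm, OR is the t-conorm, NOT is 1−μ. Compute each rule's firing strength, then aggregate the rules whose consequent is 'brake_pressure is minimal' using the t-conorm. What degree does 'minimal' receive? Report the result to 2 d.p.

R1: icy=0.90, ¬moderate=1−0.83=0.17; AND[max(0, a+b−1)] → w = 0.07
R2: ¬severe=1−0.60=0.40, fast=0.85; AND[max(0, a+b−1)] → w = 0.25
R3: icy=0.90 → w = 0.90
Rules with consequent 'minimal': {R1, R3} → strengths 0.07, 0.90
Aggregate via t-conorm [min(1, a+b)]: 0.97

0.97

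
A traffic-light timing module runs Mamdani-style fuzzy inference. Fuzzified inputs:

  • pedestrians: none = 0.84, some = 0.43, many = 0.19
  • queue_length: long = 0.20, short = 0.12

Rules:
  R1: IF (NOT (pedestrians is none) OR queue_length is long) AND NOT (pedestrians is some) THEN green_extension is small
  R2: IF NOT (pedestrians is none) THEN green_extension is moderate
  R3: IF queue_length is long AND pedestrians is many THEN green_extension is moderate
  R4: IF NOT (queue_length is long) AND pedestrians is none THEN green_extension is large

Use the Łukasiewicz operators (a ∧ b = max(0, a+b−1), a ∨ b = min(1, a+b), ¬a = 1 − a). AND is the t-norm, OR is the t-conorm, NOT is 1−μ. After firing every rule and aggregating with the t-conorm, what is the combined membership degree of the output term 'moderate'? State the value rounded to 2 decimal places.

0.16

R1: (¬none=1−0.84=0.16 OR long=0.20) = 0.36; AND[max(0, a+b−1)] with ¬some=1−0.43=0.57 → w = 0.00
R2: ¬none=1−0.84=0.16 → w = 0.16
R3: long=0.20, many=0.19; AND[max(0, a+b−1)] → w = 0.00
R4: ¬long=1−0.20=0.80, none=0.84; AND[max(0, a+b−1)] → w = 0.64
Rules with consequent 'moderate': {R2, R3} → strengths 0.16, 0.00
Aggregate via t-conorm [min(1, a+b)]: 0.16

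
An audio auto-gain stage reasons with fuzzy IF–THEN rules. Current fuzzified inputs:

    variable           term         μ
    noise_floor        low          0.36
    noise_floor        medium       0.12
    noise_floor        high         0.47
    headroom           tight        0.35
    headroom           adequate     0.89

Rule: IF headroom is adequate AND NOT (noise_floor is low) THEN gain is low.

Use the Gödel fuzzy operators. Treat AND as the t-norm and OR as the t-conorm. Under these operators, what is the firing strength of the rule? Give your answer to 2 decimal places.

firing strength: adequate=0.89, ¬low=1−0.36=0.64; AND[min(a, b)] → w = 0.64

0.64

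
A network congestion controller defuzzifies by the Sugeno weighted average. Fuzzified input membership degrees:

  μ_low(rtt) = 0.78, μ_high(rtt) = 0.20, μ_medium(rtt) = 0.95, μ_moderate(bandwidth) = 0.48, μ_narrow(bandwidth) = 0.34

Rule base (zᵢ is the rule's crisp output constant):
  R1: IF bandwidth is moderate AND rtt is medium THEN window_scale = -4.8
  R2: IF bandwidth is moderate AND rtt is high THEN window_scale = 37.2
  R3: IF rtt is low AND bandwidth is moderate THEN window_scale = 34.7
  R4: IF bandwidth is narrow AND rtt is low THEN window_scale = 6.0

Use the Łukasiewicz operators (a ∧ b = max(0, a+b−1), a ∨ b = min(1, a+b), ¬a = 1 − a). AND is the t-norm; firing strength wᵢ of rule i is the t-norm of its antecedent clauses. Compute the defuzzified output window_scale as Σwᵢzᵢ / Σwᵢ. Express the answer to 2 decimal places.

R1 (z=-4.8): moderate=0.48, medium=0.95; AND[max(0, a+b−1)] → w = 0.43
R2 (z=37.2): moderate=0.48, high=0.20; AND[max(0, a+b−1)] → w = 0.00
R3 (z=34.7): low=0.78, moderate=0.48; AND[max(0, a+b−1)] → w = 0.26
R4 (z=6.0): narrow=0.34, low=0.78; AND[max(0, a+b−1)] → w = 0.12
Weighted average = (0.43·-4.8 + 0.00·37.2 + 0.26·34.7 + 0.12·6.0) / (0.43 + 0.00 + 0.26 + 0.12)
  = 7.6780 / 0.8100 = 9.48

9.48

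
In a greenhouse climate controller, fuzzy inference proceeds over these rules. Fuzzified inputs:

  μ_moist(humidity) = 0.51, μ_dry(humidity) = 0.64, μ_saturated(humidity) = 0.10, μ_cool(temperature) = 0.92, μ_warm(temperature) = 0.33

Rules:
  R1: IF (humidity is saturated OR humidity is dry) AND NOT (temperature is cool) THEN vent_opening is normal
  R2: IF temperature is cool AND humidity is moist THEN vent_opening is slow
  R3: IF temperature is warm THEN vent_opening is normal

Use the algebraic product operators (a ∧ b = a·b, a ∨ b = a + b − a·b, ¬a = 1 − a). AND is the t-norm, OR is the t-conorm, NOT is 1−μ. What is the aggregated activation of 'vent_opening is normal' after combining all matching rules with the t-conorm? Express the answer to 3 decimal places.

R1: (saturated=0.10 OR dry=0.64) = 0.6760; AND[a·b] with ¬cool=1−0.92=0.08 → w = 0.0541
R2: cool=0.92, moist=0.51; AND[a·b] → w = 0.4692
R3: warm=0.33 → w = 0.3300
Rules with consequent 'normal': {R1, R3} → strengths 0.0541, 0.3300
Aggregate via t-conorm [a + b − a·b]: 0.3662

0.366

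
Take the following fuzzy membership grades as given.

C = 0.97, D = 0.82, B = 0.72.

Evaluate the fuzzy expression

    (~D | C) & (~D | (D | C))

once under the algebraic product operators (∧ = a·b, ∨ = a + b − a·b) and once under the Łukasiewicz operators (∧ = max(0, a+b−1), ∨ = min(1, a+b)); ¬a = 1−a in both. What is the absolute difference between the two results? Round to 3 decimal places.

0.029

Under algebraic product:
  ~D = 1 − 0.8200 = 0.1800
  ~D | C = a + b − a·b on (0.1800, 0.9700) = 0.9754
  ~D = 1 − 0.8200 = 0.1800
  D | C = a + b − a·b on (0.8200, 0.9700) = 0.9946
  ~D | (D | C) = a + b − a·b on (0.1800, 0.9946) = 0.9956
  (~D | C) & (~D | (D | C)) = a·b on (0.9754, 0.9956) = 0.9711
  → value = 0.9711
Under Łukasiewicz:
  ~D = 1 − 0.82 = 0.18
  ~D | C = min(1, a+b) on (0.18, 0.97) = 1.00
  ~D = 1 − 0.82 = 0.18
  D | C = min(1, a+b) on (0.82, 0.97) = 1.00
  ~D | (D | C) = min(1, a+b) on (0.18, 1.00) = 1.00
  (~D | C) & (~D | (D | C)) = max(0, a+b−1) on (1.00, 1.00) = 1.00
  → value = 1.0000
|0.9711 − 1.0000| = 0.029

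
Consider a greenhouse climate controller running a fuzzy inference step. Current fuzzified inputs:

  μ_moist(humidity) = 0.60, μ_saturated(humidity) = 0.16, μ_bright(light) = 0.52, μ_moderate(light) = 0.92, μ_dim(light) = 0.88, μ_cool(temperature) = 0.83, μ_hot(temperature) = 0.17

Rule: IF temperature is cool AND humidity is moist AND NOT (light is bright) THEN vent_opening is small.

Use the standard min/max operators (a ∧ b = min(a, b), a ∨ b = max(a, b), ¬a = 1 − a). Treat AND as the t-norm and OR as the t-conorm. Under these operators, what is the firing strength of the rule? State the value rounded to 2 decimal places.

firing strength: cool=0.83, moist=0.60, ¬bright=1−0.52=0.48; AND[min(a, b)] → w = 0.48

0.48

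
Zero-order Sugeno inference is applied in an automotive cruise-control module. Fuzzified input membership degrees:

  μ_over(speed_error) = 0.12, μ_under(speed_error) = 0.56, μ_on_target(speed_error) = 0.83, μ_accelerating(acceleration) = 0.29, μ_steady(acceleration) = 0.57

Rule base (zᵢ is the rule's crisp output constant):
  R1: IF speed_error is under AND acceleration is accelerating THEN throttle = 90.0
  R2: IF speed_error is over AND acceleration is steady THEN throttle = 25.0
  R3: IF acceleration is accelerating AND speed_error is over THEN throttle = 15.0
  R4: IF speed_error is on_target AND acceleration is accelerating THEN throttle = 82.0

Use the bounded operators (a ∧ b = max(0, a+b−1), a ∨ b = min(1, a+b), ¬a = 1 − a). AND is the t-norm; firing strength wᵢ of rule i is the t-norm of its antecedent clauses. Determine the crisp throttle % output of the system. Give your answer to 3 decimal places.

82.000

R1 (z=90.0): under=0.56, accelerating=0.29; AND[max(0, a+b−1)] → w = 0.00
R2 (z=25.0): over=0.12, steady=0.57; AND[max(0, a+b−1)] → w = 0.00
R3 (z=15.0): accelerating=0.29, over=0.12; AND[max(0, a+b−1)] → w = 0.00
R4 (z=82.0): on_target=0.83, accelerating=0.29; AND[max(0, a+b−1)] → w = 0.12
Weighted average = (0.00·90.0 + 0.00·25.0 + 0.00·15.0 + 0.12·82.0) / (0.00 + 0.00 + 0.00 + 0.12)
  = 9.8400 / 0.1200 = 82.000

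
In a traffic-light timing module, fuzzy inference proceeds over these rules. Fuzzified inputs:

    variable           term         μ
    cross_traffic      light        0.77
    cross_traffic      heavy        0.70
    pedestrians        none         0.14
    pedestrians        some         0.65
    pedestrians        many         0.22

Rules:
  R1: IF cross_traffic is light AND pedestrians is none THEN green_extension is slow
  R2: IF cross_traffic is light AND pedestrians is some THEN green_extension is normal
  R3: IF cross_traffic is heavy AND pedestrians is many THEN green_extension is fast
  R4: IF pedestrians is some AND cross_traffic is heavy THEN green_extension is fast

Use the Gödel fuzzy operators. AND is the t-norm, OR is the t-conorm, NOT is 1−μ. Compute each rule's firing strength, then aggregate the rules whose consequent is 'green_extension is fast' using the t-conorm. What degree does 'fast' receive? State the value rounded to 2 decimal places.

0.65

R1: light=0.77, none=0.14; AND[min(a, b)] → w = 0.14
R2: light=0.77, some=0.65; AND[min(a, b)] → w = 0.65
R3: heavy=0.70, many=0.22; AND[min(a, b)] → w = 0.22
R4: some=0.65, heavy=0.70; AND[min(a, b)] → w = 0.65
Rules with consequent 'fast': {R3, R4} → strengths 0.22, 0.65
Aggregate via t-conorm [max(a, b)]: 0.65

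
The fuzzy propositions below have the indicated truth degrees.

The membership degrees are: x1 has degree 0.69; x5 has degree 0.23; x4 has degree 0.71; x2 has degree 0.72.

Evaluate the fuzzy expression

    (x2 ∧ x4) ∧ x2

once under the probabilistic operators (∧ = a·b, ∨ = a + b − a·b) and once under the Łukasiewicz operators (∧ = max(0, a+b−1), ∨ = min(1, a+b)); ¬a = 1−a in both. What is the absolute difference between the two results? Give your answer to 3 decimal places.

Under probabilistic:
  x2 ∧ x4 = a·b on (0.7200, 0.7100) = 0.5112
  (x2 ∧ x4) ∧ x2 = a·b on (0.5112, 0.7200) = 0.3681
  → value = 0.3681
Under Łukasiewicz:
  x2 ∧ x4 = max(0, a+b−1) on (0.72, 0.71) = 0.43
  (x2 ∧ x4) ∧ x2 = max(0, a+b−1) on (0.43, 0.72) = 0.15
  → value = 0.1500
|0.3681 − 0.1500| = 0.218

0.218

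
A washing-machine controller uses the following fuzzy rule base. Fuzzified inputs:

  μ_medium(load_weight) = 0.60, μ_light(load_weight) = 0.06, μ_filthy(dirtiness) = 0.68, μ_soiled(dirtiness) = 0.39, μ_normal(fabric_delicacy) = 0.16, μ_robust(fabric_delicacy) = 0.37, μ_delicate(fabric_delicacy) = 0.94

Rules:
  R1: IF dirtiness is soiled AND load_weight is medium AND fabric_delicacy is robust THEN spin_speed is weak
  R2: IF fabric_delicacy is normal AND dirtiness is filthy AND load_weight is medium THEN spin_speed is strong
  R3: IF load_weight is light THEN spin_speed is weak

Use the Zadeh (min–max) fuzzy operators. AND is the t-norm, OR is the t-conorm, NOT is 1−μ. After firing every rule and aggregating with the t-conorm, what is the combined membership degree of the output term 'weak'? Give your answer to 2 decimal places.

R1: soiled=0.39, medium=0.60, robust=0.37; AND[min(a, b)] → w = 0.37
R2: normal=0.16, filthy=0.68, medium=0.60; AND[min(a, b)] → w = 0.16
R3: light=0.06 → w = 0.06
Rules with consequent 'weak': {R1, R3} → strengths 0.37, 0.06
Aggregate via t-conorm [max(a, b)]: 0.37

0.37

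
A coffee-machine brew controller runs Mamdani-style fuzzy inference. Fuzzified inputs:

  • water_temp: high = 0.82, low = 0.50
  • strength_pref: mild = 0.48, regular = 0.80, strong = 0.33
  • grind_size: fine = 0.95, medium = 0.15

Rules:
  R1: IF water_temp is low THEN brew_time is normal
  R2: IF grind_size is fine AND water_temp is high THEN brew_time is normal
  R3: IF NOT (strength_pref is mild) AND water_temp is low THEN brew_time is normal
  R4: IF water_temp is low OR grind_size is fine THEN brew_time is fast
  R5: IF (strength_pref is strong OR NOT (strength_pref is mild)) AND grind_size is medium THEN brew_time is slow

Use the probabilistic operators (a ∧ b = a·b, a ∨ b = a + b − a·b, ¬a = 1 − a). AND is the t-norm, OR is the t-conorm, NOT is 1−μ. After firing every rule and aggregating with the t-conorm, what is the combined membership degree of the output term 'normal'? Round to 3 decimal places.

0.918

R1: low=0.50 → w = 0.5000
R2: fine=0.95, high=0.82; AND[a·b] → w = 0.7790
R3: ¬mild=1−0.48=0.52, low=0.50; AND[a·b] → w = 0.2600
R4: low=0.50, fine=0.95; OR[a + b − a·b] → w = 0.9750
R5: (strong=0.33 OR ¬mild=1−0.48=0.52) = 0.6784; AND[a·b] with medium=0.15 → w = 0.1018
Rules with consequent 'normal': {R1, R2, R3} → strengths 0.5000, 0.7790, 0.2600
Aggregate via t-conorm [a + b − a·b]: 0.9182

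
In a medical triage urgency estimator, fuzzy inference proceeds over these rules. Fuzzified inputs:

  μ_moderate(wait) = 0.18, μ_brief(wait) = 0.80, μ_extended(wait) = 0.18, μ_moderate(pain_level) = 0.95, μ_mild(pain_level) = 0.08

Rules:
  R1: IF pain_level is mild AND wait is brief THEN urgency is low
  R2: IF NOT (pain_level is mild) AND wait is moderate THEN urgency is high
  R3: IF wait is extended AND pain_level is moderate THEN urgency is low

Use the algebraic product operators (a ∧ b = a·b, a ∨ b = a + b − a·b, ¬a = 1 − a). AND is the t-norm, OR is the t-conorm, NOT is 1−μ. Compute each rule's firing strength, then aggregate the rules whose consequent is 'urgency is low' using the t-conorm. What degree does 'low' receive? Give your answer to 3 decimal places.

0.224

R1: mild=0.08, brief=0.80; AND[a·b] → w = 0.0640
R2: ¬mild=1−0.08=0.92, moderate=0.18; AND[a·b] → w = 0.1656
R3: extended=0.18, moderate=0.95; AND[a·b] → w = 0.1710
Rules with consequent 'low': {R1, R3} → strengths 0.0640, 0.1710
Aggregate via t-conorm [a + b − a·b]: 0.2241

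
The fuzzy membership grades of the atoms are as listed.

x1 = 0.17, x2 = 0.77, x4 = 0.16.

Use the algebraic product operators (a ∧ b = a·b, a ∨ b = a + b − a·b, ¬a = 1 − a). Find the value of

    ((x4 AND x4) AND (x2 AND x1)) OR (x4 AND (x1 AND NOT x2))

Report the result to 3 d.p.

0.010

x4 AND x4 = a·b on (0.1600, 0.1600) = 0.0256
x2 AND x1 = a·b on (0.7700, 0.1700) = 0.1309
(x4 AND x4) AND (x2 AND x1) = a·b on (0.0256, 0.1309) = 0.0034
NOT x2 = 1 − 0.7700 = 0.2300
x1 AND NOT x2 = a·b on (0.1700, 0.2300) = 0.0391
x4 AND (x1 AND NOT x2) = a·b on (0.1600, 0.0391) = 0.0063
((x4 AND x4) AND (x2 AND x1)) OR (x4 AND (x1 AND NOT x2)) = a + b − a·b on (0.0034, 0.0063) = 0.0096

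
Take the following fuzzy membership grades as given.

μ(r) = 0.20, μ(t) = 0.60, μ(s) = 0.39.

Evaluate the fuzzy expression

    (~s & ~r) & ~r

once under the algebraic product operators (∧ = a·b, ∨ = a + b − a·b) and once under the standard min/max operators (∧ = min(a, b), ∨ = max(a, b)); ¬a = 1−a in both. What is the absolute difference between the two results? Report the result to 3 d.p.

Under algebraic product:
  ~s = 1 − 0.3900 = 0.6100
  ~r = 1 − 0.2000 = 0.8000
  ~s & ~r = a·b on (0.6100, 0.8000) = 0.4880
  ~r = 1 − 0.2000 = 0.8000
  (~s & ~r) & ~r = a·b on (0.4880, 0.8000) = 0.3904
  → value = 0.3904
Under standard min/max:
  ~s = 1 − 0.39 = 0.61
  ~r = 1 − 0.20 = 0.80
  ~s & ~r = min(a, b) on (0.61, 0.80) = 0.61
  ~r = 1 − 0.20 = 0.80
  (~s & ~r) & ~r = min(a, b) on (0.61, 0.80) = 0.61
  → value = 0.6100
|0.3904 − 0.6100| = 0.220

0.220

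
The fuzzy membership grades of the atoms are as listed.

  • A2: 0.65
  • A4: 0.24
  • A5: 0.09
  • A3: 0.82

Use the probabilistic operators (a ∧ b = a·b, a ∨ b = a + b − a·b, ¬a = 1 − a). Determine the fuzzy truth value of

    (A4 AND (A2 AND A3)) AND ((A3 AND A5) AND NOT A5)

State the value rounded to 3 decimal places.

0.009

A2 AND A3 = a·b on (0.6500, 0.8200) = 0.5330
A4 AND (A2 AND A3) = a·b on (0.2400, 0.5330) = 0.1279
A3 AND A5 = a·b on (0.8200, 0.0900) = 0.0738
NOT A5 = 1 − 0.0900 = 0.9100
(A3 AND A5) AND NOT A5 = a·b on (0.0738, 0.9100) = 0.0672
(A4 AND (A2 AND A3)) AND ((A3 AND A5) AND NOT A5) = a·b on (0.1279, 0.0672) = 0.0086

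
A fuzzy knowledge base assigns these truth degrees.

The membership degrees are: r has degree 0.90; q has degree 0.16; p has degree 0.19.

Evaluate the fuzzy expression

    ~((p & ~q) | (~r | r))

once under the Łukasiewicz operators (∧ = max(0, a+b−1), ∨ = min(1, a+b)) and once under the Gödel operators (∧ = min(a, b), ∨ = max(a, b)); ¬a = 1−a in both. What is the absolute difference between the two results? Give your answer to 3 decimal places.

Under Łukasiewicz:
  ~q = 1 − 0.16 = 0.84
  p & ~q = max(0, a+b−1) on (0.19, 0.84) = 0.03
  ~r = 1 − 0.90 = 0.10
  ~r | r = min(1, a+b) on (0.10, 0.90) = 1.00
  (p & ~q) | (~r | r) = min(1, a+b) on (0.03, 1.00) = 1.00
  ~((p & ~q) | (~r | r)) = 1 − 1.00 = 0.00
  → value = 0.0000
Under Gödel:
  ~q = 1 − 0.16 = 0.84
  p & ~q = min(a, b) on (0.19, 0.84) = 0.19
  ~r = 1 − 0.90 = 0.10
  ~r | r = max(a, b) on (0.10, 0.90) = 0.90
  (p & ~q) | (~r | r) = max(a, b) on (0.19, 0.90) = 0.90
  ~((p & ~q) | (~r | r)) = 1 − 0.90 = 0.10
  → value = 0.1000
|0.0000 − 0.1000| = 0.100

0.100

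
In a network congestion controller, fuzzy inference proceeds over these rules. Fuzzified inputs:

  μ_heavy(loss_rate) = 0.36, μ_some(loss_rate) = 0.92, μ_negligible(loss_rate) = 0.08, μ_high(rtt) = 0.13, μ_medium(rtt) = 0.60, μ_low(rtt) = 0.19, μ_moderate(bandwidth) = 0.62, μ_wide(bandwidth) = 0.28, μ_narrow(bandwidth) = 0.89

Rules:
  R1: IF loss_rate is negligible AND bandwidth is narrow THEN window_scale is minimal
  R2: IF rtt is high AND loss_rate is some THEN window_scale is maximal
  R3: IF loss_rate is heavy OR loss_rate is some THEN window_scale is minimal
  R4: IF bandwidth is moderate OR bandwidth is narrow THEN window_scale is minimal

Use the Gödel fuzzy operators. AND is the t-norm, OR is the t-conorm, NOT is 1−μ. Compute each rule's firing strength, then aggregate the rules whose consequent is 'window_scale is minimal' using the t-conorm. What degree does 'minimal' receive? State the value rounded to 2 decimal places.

0.92

R1: negligible=0.08, narrow=0.89; AND[min(a, b)] → w = 0.08
R2: high=0.13, some=0.92; AND[min(a, b)] → w = 0.13
R3: heavy=0.36, some=0.92; OR[max(a, b)] → w = 0.92
R4: moderate=0.62, narrow=0.89; OR[max(a, b)] → w = 0.89
Rules with consequent 'minimal': {R1, R3, R4} → strengths 0.08, 0.92, 0.89
Aggregate via t-conorm [max(a, b)]: 0.92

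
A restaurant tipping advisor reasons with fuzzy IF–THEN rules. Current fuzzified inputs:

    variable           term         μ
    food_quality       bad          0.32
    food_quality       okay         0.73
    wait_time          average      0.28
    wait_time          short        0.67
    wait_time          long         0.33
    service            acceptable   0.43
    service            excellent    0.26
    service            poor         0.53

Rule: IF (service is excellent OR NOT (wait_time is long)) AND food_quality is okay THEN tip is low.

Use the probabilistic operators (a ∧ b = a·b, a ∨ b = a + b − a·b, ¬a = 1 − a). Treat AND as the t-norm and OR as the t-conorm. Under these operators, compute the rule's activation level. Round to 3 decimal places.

firing strength: (excellent=0.26 OR ¬long=1−0.33=0.67) = 0.7558; AND[a·b] with okay=0.73 → w = 0.5517

0.552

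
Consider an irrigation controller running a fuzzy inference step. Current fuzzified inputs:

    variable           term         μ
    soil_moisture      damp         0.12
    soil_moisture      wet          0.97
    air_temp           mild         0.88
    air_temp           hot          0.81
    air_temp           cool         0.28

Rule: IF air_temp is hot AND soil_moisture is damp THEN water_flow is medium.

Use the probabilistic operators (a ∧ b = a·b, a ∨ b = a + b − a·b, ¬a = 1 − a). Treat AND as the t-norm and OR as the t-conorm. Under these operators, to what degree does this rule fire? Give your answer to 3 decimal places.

0.097

firing strength: hot=0.81, damp=0.12; AND[a·b] → w = 0.0972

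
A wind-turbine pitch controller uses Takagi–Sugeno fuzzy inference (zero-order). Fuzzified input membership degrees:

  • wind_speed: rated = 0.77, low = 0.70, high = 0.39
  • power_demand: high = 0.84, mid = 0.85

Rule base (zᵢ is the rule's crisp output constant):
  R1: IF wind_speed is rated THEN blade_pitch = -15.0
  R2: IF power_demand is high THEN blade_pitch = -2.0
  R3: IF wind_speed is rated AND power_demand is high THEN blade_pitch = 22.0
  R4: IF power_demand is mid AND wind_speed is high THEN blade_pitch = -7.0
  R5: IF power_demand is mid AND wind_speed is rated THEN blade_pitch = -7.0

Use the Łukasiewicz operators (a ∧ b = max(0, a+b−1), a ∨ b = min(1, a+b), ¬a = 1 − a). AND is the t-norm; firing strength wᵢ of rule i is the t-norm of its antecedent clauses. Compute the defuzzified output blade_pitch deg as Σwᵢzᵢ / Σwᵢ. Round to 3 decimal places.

R1 (z=-15.0): rated=0.77 → w = 0.77
R2 (z=-2.0): high=0.84 → w = 0.84
R3 (z=22.0): rated=0.77, high=0.84; AND[max(0, a+b−1)] → w = 0.61
R4 (z=-7.0): mid=0.85, high=0.39; AND[max(0, a+b−1)] → w = 0.24
R5 (z=-7.0): mid=0.85, rated=0.77; AND[max(0, a+b−1)] → w = 0.62
Weighted average = (0.77·-15.0 + 0.84·-2.0 + 0.61·22.0 + 0.24·-7.0 + 0.62·-7.0) / (0.77 + 0.84 + 0.61 + 0.24 + 0.62)
  = -5.8300 / 3.0800 = -1.893

-1.893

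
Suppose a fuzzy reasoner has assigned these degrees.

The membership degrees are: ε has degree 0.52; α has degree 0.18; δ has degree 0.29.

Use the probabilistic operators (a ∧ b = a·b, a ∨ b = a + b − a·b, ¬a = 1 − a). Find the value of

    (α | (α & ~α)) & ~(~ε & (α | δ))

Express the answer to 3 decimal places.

~α = 1 − 0.1800 = 0.8200
α & ~α = a·b on (0.1800, 0.8200) = 0.1476
α | (α & ~α) = a + b − a·b on (0.1800, 0.1476) = 0.3010
~ε = 1 − 0.5200 = 0.4800
α | δ = a + b − a·b on (0.1800, 0.2900) = 0.4178
~ε & (α | δ) = a·b on (0.4800, 0.4178) = 0.2005
~(~ε & (α | δ)) = 1 − 0.2005 = 0.7995
(α | (α & ~α)) & ~(~ε & (α | δ)) = a·b on (0.3010, 0.7995) = 0.2407

0.241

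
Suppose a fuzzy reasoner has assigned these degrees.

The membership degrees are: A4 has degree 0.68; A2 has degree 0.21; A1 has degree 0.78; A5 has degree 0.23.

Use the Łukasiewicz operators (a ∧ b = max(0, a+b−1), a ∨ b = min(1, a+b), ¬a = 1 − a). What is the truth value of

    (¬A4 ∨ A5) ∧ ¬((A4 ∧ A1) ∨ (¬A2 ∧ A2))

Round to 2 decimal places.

¬A4 = 1 − 0.68 = 0.32
¬A4 ∨ A5 = min(1, a+b) on (0.32, 0.23) = 0.55
A4 ∧ A1 = max(0, a+b−1) on (0.68, 0.78) = 0.46
¬A2 = 1 − 0.21 = 0.79
¬A2 ∧ A2 = max(0, a+b−1) on (0.79, 0.21) = 0.00
(A4 ∧ A1) ∨ (¬A2 ∧ A2) = min(1, a+b) on (0.46, 0.00) = 0.46
¬((A4 ∧ A1) ∨ (¬A2 ∧ A2)) = 1 − 0.46 = 0.54
(¬A4 ∨ A5) ∧ ¬((A4 ∧ A1) ∨ (¬A2 ∧ A2)) = max(0, a+b−1) on (0.55, 0.54) = 0.09

0.09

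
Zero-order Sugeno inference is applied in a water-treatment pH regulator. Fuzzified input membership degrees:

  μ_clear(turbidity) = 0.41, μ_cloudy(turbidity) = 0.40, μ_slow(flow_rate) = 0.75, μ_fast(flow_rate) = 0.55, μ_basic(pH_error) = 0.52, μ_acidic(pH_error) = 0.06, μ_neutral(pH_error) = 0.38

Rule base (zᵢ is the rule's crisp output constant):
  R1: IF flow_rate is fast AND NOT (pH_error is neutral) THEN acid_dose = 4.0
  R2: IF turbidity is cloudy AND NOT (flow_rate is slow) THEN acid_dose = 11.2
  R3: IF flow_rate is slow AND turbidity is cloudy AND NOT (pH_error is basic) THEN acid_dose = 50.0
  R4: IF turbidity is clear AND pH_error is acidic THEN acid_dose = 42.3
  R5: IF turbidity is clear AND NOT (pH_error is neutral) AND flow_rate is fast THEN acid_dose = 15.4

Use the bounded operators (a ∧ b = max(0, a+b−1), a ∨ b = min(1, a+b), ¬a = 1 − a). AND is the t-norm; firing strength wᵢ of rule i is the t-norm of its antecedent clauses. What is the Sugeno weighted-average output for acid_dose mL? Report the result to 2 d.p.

4.00

R1 (z=4.0): fast=0.55, ¬neutral=1−0.38=0.62; AND[max(0, a+b−1)] → w = 0.17
R2 (z=11.2): cloudy=0.40, ¬slow=1−0.75=0.25; AND[max(0, a+b−1)] → w = 0.00
R3 (z=50.0): slow=0.75, cloudy=0.40, ¬basic=1−0.52=0.48; AND[max(0, a+b−1)] → w = 0.00
R4 (z=42.3): clear=0.41, acidic=0.06; AND[max(0, a+b−1)] → w = 0.00
R5 (z=15.4): clear=0.41, ¬neutral=1−0.38=0.62, fast=0.55; AND[max(0, a+b−1)] → w = 0.00
Weighted average = (0.17·4.0 + 0.00·11.2 + 0.00·50.0 + 0.00·42.3 + 0.00·15.4) / (0.17 + 0.00 + 0.00 + 0.00 + 0.00)
  = 0.6800 / 0.1700 = 4.00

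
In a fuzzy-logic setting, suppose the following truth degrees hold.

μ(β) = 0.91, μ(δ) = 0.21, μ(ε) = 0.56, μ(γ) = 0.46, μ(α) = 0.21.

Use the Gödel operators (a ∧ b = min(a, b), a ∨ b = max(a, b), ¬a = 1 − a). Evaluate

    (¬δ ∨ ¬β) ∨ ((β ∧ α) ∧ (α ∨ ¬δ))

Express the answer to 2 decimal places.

0.79

¬δ = 1 − 0.21 = 0.79
¬β = 1 − 0.91 = 0.09
¬δ ∨ ¬β = max(a, b) on (0.79, 0.09) = 0.79
β ∧ α = min(a, b) on (0.91, 0.21) = 0.21
¬δ = 1 − 0.21 = 0.79
α ∨ ¬δ = max(a, b) on (0.21, 0.79) = 0.79
(β ∧ α) ∧ (α ∨ ¬δ) = min(a, b) on (0.21, 0.79) = 0.21
(¬δ ∨ ¬β) ∨ ((β ∧ α) ∧ (α ∨ ¬δ)) = max(a, b) on (0.79, 0.21) = 0.79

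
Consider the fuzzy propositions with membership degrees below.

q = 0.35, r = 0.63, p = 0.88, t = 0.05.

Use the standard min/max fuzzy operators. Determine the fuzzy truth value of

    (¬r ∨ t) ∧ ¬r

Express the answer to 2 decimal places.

0.37

¬r = 1 − 0.63 = 0.37
¬r ∨ t = max(a, b) on (0.37, 0.05) = 0.37
¬r = 1 − 0.63 = 0.37
(¬r ∨ t) ∧ ¬r = min(a, b) on (0.37, 0.37) = 0.37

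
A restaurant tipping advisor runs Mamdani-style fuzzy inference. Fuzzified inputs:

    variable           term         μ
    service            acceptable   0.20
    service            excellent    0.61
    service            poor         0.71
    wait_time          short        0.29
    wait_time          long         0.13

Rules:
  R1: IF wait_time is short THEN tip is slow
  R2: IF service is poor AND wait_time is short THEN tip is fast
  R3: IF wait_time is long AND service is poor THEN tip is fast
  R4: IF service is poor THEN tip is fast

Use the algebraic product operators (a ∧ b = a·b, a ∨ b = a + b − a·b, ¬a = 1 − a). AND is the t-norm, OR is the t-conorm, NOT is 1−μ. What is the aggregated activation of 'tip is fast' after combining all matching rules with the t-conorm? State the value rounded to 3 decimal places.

R1: short=0.29 → w = 0.2900
R2: poor=0.71, short=0.29; AND[a·b] → w = 0.2059
R3: long=0.13, poor=0.71; AND[a·b] → w = 0.0923
R4: poor=0.71 → w = 0.7100
Rules with consequent 'fast': {R2, R3, R4} → strengths 0.2059, 0.0923, 0.7100
Aggregate via t-conorm [a + b − a·b]: 0.7910

0.791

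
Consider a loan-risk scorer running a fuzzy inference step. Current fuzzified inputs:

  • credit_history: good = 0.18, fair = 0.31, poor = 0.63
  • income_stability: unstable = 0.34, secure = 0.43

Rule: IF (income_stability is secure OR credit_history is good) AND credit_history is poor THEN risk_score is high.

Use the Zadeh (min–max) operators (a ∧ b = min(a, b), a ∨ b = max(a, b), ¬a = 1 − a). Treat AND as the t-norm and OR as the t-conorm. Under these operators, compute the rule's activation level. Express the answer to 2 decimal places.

0.43

firing strength: (secure=0.43 OR good=0.18) = 0.43; AND[min(a, b)] with poor=0.63 → w = 0.43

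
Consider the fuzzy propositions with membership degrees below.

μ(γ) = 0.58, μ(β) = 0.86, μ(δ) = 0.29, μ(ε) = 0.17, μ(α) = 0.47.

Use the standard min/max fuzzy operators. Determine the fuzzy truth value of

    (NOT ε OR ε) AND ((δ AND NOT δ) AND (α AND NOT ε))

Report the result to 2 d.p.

0.29

NOT ε = 1 − 0.17 = 0.83
NOT ε OR ε = max(a, b) on (0.83, 0.17) = 0.83
NOT δ = 1 − 0.29 = 0.71
δ AND NOT δ = min(a, b) on (0.29, 0.71) = 0.29
NOT ε = 1 − 0.17 = 0.83
α AND NOT ε = min(a, b) on (0.47, 0.83) = 0.47
(δ AND NOT δ) AND (α AND NOT ε) = min(a, b) on (0.29, 0.47) = 0.29
(NOT ε OR ε) AND ((δ AND NOT δ) AND (α AND NOT ε)) = min(a, b) on (0.83, 0.29) = 0.29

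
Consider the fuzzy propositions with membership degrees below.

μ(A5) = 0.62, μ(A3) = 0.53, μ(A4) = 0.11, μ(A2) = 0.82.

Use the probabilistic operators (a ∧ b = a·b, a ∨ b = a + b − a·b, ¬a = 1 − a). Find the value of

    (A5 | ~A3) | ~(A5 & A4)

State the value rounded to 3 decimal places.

0.986

~A3 = 1 − 0.5300 = 0.4700
A5 | ~A3 = a + b − a·b on (0.6200, 0.4700) = 0.7986
A5 & A4 = a·b on (0.6200, 0.1100) = 0.0682
~(A5 & A4) = 1 − 0.0682 = 0.9318
(A5 | ~A3) | ~(A5 & A4) = a + b − a·b on (0.7986, 0.9318) = 0.9863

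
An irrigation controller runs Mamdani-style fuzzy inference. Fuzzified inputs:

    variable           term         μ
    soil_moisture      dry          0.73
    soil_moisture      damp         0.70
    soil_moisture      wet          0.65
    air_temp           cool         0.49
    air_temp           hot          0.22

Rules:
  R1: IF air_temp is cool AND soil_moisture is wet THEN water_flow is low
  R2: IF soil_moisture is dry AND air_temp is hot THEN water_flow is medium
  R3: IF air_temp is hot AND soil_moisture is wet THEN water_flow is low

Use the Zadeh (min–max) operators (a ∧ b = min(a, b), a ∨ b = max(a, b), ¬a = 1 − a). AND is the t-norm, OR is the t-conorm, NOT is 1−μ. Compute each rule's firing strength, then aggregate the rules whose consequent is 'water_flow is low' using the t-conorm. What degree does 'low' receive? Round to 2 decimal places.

0.49

R1: cool=0.49, wet=0.65; AND[min(a, b)] → w = 0.49
R2: dry=0.73, hot=0.22; AND[min(a, b)] → w = 0.22
R3: hot=0.22, wet=0.65; AND[min(a, b)] → w = 0.22
Rules with consequent 'low': {R1, R3} → strengths 0.49, 0.22
Aggregate via t-conorm [max(a, b)]: 0.49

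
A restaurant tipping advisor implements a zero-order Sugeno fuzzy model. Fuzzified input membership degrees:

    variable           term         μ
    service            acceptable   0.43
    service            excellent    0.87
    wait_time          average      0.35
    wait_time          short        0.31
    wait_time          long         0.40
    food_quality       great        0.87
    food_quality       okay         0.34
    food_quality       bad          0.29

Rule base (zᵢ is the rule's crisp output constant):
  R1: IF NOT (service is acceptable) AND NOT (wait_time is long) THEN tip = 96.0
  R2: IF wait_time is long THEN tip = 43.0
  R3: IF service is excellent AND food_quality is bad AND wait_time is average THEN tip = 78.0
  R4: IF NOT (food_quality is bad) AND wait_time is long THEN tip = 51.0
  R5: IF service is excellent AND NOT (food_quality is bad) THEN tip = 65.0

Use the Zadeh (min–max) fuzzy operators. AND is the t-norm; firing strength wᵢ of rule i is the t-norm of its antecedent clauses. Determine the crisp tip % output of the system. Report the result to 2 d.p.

67.97

R1 (z=96.0): ¬acceptable=1−0.43=0.57, ¬long=1−0.40=0.60; AND[min(a, b)] → w = 0.57
R2 (z=43.0): long=0.40 → w = 0.40
R3 (z=78.0): excellent=0.87, bad=0.29, average=0.35; AND[min(a, b)] → w = 0.29
R4 (z=51.0): ¬bad=1−0.29=0.71, long=0.40; AND[min(a, b)] → w = 0.40
R5 (z=65.0): excellent=0.87, ¬bad=1−0.29=0.71; AND[min(a, b)] → w = 0.71
Weighted average = (0.57·96.0 + 0.40·43.0 + 0.29·78.0 + 0.40·51.0 + 0.71·65.0) / (0.57 + 0.40 + 0.29 + 0.40 + 0.71)
  = 161.0900 / 2.3700 = 67.97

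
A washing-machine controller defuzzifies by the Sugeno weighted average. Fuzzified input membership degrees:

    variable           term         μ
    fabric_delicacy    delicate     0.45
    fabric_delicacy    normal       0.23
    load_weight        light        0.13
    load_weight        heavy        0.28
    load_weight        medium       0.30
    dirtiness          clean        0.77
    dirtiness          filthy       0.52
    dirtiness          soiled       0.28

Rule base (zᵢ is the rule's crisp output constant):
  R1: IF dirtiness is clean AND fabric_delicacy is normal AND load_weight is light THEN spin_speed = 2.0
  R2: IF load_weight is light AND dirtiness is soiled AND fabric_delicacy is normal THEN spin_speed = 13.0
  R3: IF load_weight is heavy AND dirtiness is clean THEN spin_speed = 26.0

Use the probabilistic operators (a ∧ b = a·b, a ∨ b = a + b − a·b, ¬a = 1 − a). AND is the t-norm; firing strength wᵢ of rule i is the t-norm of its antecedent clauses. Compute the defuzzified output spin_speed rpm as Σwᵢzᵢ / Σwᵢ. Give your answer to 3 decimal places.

R1 (z=2.0): clean=0.77, normal=0.23, light=0.13; AND[a·b] → w = 0.0230
R2 (z=13.0): light=0.13, soiled=0.28, normal=0.23; AND[a·b] → w = 0.0084
R3 (z=26.0): heavy=0.28, clean=0.77; AND[a·b] → w = 0.2156
Weighted average = (0.0230·2.0 + 0.0084·13.0 + 0.2156·26.0) / (0.0230 + 0.0084 + 0.2156)
  = 5.7605 / 0.2470 = 23.322

23.322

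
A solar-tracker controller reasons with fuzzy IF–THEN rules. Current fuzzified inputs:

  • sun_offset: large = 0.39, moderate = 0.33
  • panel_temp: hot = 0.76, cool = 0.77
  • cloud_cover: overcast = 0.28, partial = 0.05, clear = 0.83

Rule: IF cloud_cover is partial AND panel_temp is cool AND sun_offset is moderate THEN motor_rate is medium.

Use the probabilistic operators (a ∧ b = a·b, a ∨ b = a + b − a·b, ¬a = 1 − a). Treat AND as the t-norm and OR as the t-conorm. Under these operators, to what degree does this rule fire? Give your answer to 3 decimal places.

0.013

firing strength: partial=0.05, cool=0.77, moderate=0.33; AND[a·b] → w = 0.0127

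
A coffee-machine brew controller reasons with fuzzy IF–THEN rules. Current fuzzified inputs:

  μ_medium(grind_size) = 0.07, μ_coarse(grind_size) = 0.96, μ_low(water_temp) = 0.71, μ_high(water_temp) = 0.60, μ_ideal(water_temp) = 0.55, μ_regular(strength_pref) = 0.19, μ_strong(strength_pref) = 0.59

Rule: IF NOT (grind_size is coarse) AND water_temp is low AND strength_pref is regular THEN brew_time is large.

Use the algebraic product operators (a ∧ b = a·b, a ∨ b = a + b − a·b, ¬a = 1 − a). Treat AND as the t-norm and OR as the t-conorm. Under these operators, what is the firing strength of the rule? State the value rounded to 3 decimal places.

firing strength: ¬coarse=1−0.96=0.04, low=0.71, regular=0.19; AND[a·b] → w = 0.0054

0.005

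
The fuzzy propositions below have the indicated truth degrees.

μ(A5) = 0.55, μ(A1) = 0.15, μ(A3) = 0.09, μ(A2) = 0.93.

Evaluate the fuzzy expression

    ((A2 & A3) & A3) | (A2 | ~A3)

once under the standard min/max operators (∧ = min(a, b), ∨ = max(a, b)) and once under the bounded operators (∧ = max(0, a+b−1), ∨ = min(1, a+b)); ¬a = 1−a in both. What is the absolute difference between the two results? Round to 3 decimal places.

Under standard min/max:
  A2 & A3 = min(a, b) on (0.93, 0.09) = 0.09
  (A2 & A3) & A3 = min(a, b) on (0.09, 0.09) = 0.09
  ~A3 = 1 − 0.09 = 0.91
  A2 | ~A3 = max(a, b) on (0.93, 0.91) = 0.93
  ((A2 & A3) & A3) | (A2 | ~A3) = max(a, b) on (0.09, 0.93) = 0.93
  → value = 0.9300
Under bounded:
  A2 & A3 = max(0, a+b−1) on (0.93, 0.09) = 0.02
  (A2 & A3) & A3 = max(0, a+b−1) on (0.02, 0.09) = 0.00
  ~A3 = 1 − 0.09 = 0.91
  A2 | ~A3 = min(1, a+b) on (0.93, 0.91) = 1.00
  ((A2 & A3) & A3) | (A2 | ~A3) = min(1, a+b) on (0.00, 1.00) = 1.00
  → value = 1.0000
|0.9300 − 1.0000| = 0.070

0.070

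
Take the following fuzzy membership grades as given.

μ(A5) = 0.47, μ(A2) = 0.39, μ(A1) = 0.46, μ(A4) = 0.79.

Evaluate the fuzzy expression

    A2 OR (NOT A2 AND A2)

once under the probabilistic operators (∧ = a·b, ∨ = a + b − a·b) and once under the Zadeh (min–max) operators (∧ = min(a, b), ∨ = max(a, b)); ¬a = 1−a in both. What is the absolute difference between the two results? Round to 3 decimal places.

0.145

Under probabilistic:
  NOT A2 = 1 − 0.3900 = 0.6100
  NOT A2 AND A2 = a·b on (0.6100, 0.3900) = 0.2379
  A2 OR (NOT A2 AND A2) = a + b − a·b on (0.3900, 0.2379) = 0.5351
  → value = 0.5351
Under Zadeh (min–max):
  NOT A2 = 1 − 0.39 = 0.61
  NOT A2 AND A2 = min(a, b) on (0.61, 0.39) = 0.39
  A2 OR (NOT A2 AND A2) = max(a, b) on (0.39, 0.39) = 0.39
  → value = 0.3900
|0.5351 − 0.3900| = 0.145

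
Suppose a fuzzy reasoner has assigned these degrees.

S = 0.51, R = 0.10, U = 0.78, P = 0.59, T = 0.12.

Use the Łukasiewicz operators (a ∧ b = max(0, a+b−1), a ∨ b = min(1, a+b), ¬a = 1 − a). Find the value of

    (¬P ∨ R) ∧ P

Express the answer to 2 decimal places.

0.10

¬P = 1 − 0.59 = 0.41
¬P ∨ R = min(1, a+b) on (0.41, 0.10) = 0.51
(¬P ∨ R) ∧ P = max(0, a+b−1) on (0.51, 0.59) = 0.10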